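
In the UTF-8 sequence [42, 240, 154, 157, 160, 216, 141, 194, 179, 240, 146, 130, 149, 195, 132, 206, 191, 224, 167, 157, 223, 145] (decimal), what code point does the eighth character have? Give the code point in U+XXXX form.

Offset 0: leading byte 0x2A = 00101010 → 1-byte char #1 = 2A.
Offset 1: leading byte 0xF0 = 11110000 → 4-byte char #2 = F0 9A 9D A0.
Offset 5: leading byte 0xD8 = 11011000 → 2-byte char #3 = D8 8D.
Offset 7: leading byte 0xC2 = 11000010 → 2-byte char #4 = C2 B3.
Offset 9: leading byte 0xF0 = 11110000 → 4-byte char #5 = F0 92 82 95.
Offset 13: leading byte 0xC3 = 11000011 → 2-byte char #6 = C3 84.
Offset 15: leading byte 0xCE = 11001110 → 2-byte char #7 = CE BF.
Offset 17: leading byte 0xE0 = 11100000 → 3-byte char #8 = E0 A7 9D.
Leading byte 0xE0 = 11100000 matches 1110xxxx → 3-byte sequence.
Byte 1: 0xE0 = 11100000, payload 0000 (4 bits).
Byte 2: 0xA7 = 10100111 (10xxxxxx ✓), payload 100111.
Byte 3: 0x9D = 10011101 (10xxxxxx ✓), payload 011101.
Concatenate: 0000100111011101 = 0x9DD (16 bits → U+09DD).

U+09DD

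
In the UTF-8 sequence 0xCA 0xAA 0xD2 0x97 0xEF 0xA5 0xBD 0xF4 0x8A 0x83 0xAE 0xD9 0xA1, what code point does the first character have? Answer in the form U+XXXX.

Offset 0: leading byte 0xCA = 11001010 → 2-byte char #1 = CA AA.
Leading byte 0xCA = 11001010 matches 110xxxxx → 2-byte sequence.
Byte 1: 0xCA = 11001010, payload 01010 (5 bits).
Byte 2: 0xAA = 10101010 (10xxxxxx ✓), payload 101010.
Concatenate: 01010101010 = 0x2AA (11 bits → U+02AA).

U+02AA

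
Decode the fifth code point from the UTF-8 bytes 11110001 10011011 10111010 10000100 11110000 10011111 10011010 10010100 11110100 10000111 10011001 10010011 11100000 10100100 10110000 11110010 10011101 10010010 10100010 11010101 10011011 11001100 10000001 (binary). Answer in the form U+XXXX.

Offset 0: leading byte 0xF1 = 11110001 → 4-byte char #1 = F1 9B BA 84.
Offset 4: leading byte 0xF0 = 11110000 → 4-byte char #2 = F0 9F 9A 94.
Offset 8: leading byte 0xF4 = 11110100 → 4-byte char #3 = F4 87 99 93.
Offset 12: leading byte 0xE0 = 11100000 → 3-byte char #4 = E0 A4 B0.
Offset 15: leading byte 0xF2 = 11110010 → 4-byte char #5 = F2 9D 92 A2.
Leading byte 0xF2 = 11110010 matches 11110xxx → 4-byte sequence.
Byte 1: 0xF2 = 11110010, payload 010 (3 bits).
Byte 2: 0x9D = 10011101 (10xxxxxx ✓), payload 011101.
Byte 3: 0x92 = 10010010 (10xxxxxx ✓), payload 010010.
Byte 4: 0xA2 = 10100010 (10xxxxxx ✓), payload 100010.
Concatenate: 010011101010010100010 = 0x9D4A2 (21 bits → U+9D4A2).

U+9D4A2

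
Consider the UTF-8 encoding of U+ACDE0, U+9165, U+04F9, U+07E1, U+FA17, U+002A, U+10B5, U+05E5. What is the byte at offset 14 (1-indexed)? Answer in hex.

1-indexed offset 14 is 0-indexed offset 13.
U+ACDE0 → 4-byte form F2 AC B7 A0 at offsets 0–3.
U+9165 → 3-byte form E9 85 A5 at offsets 4–6.
U+04F9 → 2-byte form D3 B9 at offsets 7–8.
U+07E1 → 2-byte form DF A1 at offsets 9–10.
U+FA17 → 3-byte form EF A8 97 at offsets 11–13.
Offset 13 falls in char 5's range; it's byte 3 of EF A8 97 = 0x97.

0x97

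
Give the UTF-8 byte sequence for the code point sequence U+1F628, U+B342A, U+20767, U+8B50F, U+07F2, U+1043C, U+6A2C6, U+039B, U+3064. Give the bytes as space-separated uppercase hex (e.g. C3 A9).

F0 9F 98 A8 F2 B3 90 AA F0 A0 9D A7 F2 8B 94 8F DF B2 F0 90 90 BC F1 AA 8B 86 CE 9B E3 81 A4

U+1F628: 4-byte form → F0 9F 98 A8.
U+B342A: 4-byte form → F2 B3 90 AA.
U+20767: 4-byte form → F0 A0 9D A7.
U+8B50F: 4-byte form → F2 8B 94 8F.
U+07F2: 2-byte form → DF B2.
U+1043C: 4-byte form → F0 90 90 BC.
U+6A2C6: 4-byte form → F1 AA 8B 86.
U+039B: 2-byte form → CE 9B.
U+3064: 3-byte form → E3 81 A4.
Concatenated (31 bytes): F0 9F 98 A8 F2 B3 90 AA F0 A0 9D A7 F2 8B 94 8F DF B2 F0 90 90 BC F1 AA 8B 86 CE 9B E3 81 A4.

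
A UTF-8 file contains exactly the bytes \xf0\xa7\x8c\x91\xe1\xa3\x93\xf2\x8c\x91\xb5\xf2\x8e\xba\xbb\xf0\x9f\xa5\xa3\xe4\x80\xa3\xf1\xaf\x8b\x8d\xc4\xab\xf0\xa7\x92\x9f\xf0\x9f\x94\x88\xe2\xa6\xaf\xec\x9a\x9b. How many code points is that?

Byte at offset 0: 0xF0 = 11110000 → 4-byte char (#1). Advance 4.
Byte at offset 4: 0xE1 = 11100001 → 3-byte char (#2). Advance 3.
Byte at offset 7: 0xF2 = 11110010 → 4-byte char (#3). Advance 4.
Byte at offset 11: 0xF2 = 11110010 → 4-byte char (#4). Advance 4.
Byte at offset 15: 0xF0 = 11110000 → 4-byte char (#5). Advance 4.
Byte at offset 19: 0xE4 = 11100100 → 3-byte char (#6). Advance 3.
Byte at offset 22: 0xF1 = 11110001 → 4-byte char (#7). Advance 4.
Byte at offset 26: 0xC4 = 11000100 → 2-byte char (#8). Advance 2.
Byte at offset 28: 0xF0 = 11110000 → 4-byte char (#9). Advance 4.
Byte at offset 32: 0xF0 = 11110000 → 4-byte char (#10). Advance 4.
Byte at offset 36: 0xE2 = 11100010 → 3-byte char (#11). Advance 3.
Byte at offset 39: 0xEC = 11101100 → 3-byte char (#12). Advance 3.
Reached end at offset 42 after 12 code points.

12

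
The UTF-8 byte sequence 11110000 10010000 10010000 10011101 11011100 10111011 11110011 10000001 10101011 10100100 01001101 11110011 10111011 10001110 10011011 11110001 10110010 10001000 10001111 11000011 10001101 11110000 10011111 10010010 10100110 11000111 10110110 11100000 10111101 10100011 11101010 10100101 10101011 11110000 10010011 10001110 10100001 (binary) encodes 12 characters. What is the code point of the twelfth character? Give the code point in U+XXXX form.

Offset 0: leading byte 0xF0 = 11110000 → 4-byte char #1 = F0 90 90 9D.
Offset 4: leading byte 0xDC = 11011100 → 2-byte char #2 = DC BB.
Offset 6: leading byte 0xF3 = 11110011 → 4-byte char #3 = F3 81 AB A4.
Offset 10: leading byte 0x4D = 01001101 → 1-byte char #4 = 4D.
Offset 11: leading byte 0xF3 = 11110011 → 4-byte char #5 = F3 BB 8E 9B.
Offset 15: leading byte 0xF1 = 11110001 → 4-byte char #6 = F1 B2 88 8F.
Offset 19: leading byte 0xC3 = 11000011 → 2-byte char #7 = C3 8D.
Offset 21: leading byte 0xF0 = 11110000 → 4-byte char #8 = F0 9F 92 A6.
Offset 25: leading byte 0xC7 = 11000111 → 2-byte char #9 = C7 B6.
Offset 27: leading byte 0xE0 = 11100000 → 3-byte char #10 = E0 BD A3.
Offset 30: leading byte 0xEA = 11101010 → 3-byte char #11 = EA A5 AB.
Offset 33: leading byte 0xF0 = 11110000 → 4-byte char #12 = F0 93 8E A1.
Leading byte 0xF0 = 11110000 matches 11110xxx → 4-byte sequence.
Byte 1: 0xF0 = 11110000, payload 000 (3 bits).
Byte 2: 0x93 = 10010011 (10xxxxxx ✓), payload 010011.
Byte 3: 0x8E = 10001110 (10xxxxxx ✓), payload 001110.
Byte 4: 0xA1 = 10100001 (10xxxxxx ✓), payload 100001.
Concatenate: 000010011001110100001 = 0x133A1 (21 bits → U+133A1).

U+133A1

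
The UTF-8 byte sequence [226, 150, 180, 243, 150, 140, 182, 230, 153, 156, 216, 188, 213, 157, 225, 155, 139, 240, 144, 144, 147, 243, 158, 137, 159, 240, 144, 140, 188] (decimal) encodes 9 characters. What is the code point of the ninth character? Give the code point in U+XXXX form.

U+1033C

Offset 0: leading byte 0xE2 = 11100010 → 3-byte char #1 = E2 96 B4.
Offset 3: leading byte 0xF3 = 11110011 → 4-byte char #2 = F3 96 8C B6.
Offset 7: leading byte 0xE6 = 11100110 → 3-byte char #3 = E6 99 9C.
Offset 10: leading byte 0xD8 = 11011000 → 2-byte char #4 = D8 BC.
Offset 12: leading byte 0xD5 = 11010101 → 2-byte char #5 = D5 9D.
Offset 14: leading byte 0xE1 = 11100001 → 3-byte char #6 = E1 9B 8B.
Offset 17: leading byte 0xF0 = 11110000 → 4-byte char #7 = F0 90 90 93.
Offset 21: leading byte 0xF3 = 11110011 → 4-byte char #8 = F3 9E 89 9F.
Offset 25: leading byte 0xF0 = 11110000 → 4-byte char #9 = F0 90 8C BC.
Leading byte 0xF0 = 11110000 matches 11110xxx → 4-byte sequence.
Byte 1: 0xF0 = 11110000, payload 000 (3 bits).
Byte 2: 0x90 = 10010000 (10xxxxxx ✓), payload 010000.
Byte 3: 0x8C = 10001100 (10xxxxxx ✓), payload 001100.
Byte 4: 0xBC = 10111100 (10xxxxxx ✓), payload 111100.
Concatenate: 000010000001100111100 = 0x1033C (21 bits → U+1033C).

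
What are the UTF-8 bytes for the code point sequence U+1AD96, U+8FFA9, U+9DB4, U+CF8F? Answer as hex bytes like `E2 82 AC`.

F0 9A B6 96 F2 8F BE A9 E9 B6 B4 EC BE 8F

U+1AD96: 4-byte form → F0 9A B6 96.
U+8FFA9: 4-byte form → F2 8F BE A9.
U+9DB4: 3-byte form → E9 B6 B4.
U+CF8F: 3-byte form → EC BE 8F.
Concatenated (14 bytes): F0 9A B6 96 F2 8F BE A9 E9 B6 B4 EC BE 8F.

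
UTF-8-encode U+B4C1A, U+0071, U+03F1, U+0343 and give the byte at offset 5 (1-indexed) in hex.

1-indexed offset 5 is 0-indexed offset 4.
U+B4C1A → 4-byte form F2 B4 B0 9A at offsets 0–3.
U+0071 → 1-byte form 71 at offsets 4–4.
Offset 4 falls in char 2's range; it's byte 1 of 71 = 0x71.

0x71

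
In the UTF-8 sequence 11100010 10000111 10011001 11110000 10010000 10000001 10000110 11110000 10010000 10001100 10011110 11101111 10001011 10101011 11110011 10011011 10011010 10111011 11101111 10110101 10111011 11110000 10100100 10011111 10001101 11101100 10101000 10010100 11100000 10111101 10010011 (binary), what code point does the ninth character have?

Offset 0: leading byte 0xE2 = 11100010 → 3-byte char #1 = E2 87 99.
Offset 3: leading byte 0xF0 = 11110000 → 4-byte char #2 = F0 90 81 86.
Offset 7: leading byte 0xF0 = 11110000 → 4-byte char #3 = F0 90 8C 9E.
Offset 11: leading byte 0xEF = 11101111 → 3-byte char #4 = EF 8B AB.
Offset 14: leading byte 0xF3 = 11110011 → 4-byte char #5 = F3 9B 9A BB.
Offset 18: leading byte 0xEF = 11101111 → 3-byte char #6 = EF B5 BB.
Offset 21: leading byte 0xF0 = 11110000 → 4-byte char #7 = F0 A4 9F 8D.
Offset 25: leading byte 0xEC = 11101100 → 3-byte char #8 = EC A8 94.
Offset 28: leading byte 0xE0 = 11100000 → 3-byte char #9 = E0 BD 93.
Leading byte 0xE0 = 11100000 matches 1110xxxx → 3-byte sequence.
Byte 1: 0xE0 = 11100000, payload 0000 (4 bits).
Byte 2: 0xBD = 10111101 (10xxxxxx ✓), payload 111101.
Byte 3: 0x93 = 10010011 (10xxxxxx ✓), payload 010011.
Concatenate: 0000111101010011 = 0xF53 (16 bits → U+0F53).

U+0F53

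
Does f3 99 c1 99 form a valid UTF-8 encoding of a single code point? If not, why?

invalid (non-continuation byte where continuation expected)

Leading byte 0xF3 = 11110011 → 4-byte form.
Byte 3 is 0xC1 = 11000001, which is not 10xxxxxx — expected a continuation byte.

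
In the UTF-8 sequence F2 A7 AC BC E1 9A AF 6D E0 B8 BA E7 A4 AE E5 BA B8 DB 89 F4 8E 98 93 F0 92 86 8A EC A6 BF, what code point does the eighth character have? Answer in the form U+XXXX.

U+10E613

Offset 0: leading byte 0xF2 = 11110010 → 4-byte char #1 = F2 A7 AC BC.
Offset 4: leading byte 0xE1 = 11100001 → 3-byte char #2 = E1 9A AF.
Offset 7: leading byte 0x6D = 01101101 → 1-byte char #3 = 6D.
Offset 8: leading byte 0xE0 = 11100000 → 3-byte char #4 = E0 B8 BA.
Offset 11: leading byte 0xE7 = 11100111 → 3-byte char #5 = E7 A4 AE.
Offset 14: leading byte 0xE5 = 11100101 → 3-byte char #6 = E5 BA B8.
Offset 17: leading byte 0xDB = 11011011 → 2-byte char #7 = DB 89.
Offset 19: leading byte 0xF4 = 11110100 → 4-byte char #8 = F4 8E 98 93.
Leading byte 0xF4 = 11110100 matches 11110xxx → 4-byte sequence.
Byte 1: 0xF4 = 11110100, payload 100 (3 bits).
Byte 2: 0x8E = 10001110 (10xxxxxx ✓), payload 001110.
Byte 3: 0x98 = 10011000 (10xxxxxx ✓), payload 011000.
Byte 4: 0x93 = 10010011 (10xxxxxx ✓), payload 010011.
Concatenate: 100001110011000010011 = 0x10E613 (21 bits → U+10E613).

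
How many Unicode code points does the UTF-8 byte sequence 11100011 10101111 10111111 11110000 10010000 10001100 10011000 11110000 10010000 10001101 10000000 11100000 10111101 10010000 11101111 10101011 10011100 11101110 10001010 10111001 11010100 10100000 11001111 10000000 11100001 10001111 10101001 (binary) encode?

Byte at offset 0: 0xE3 = 11100011 → 3-byte char (#1). Advance 3.
Byte at offset 3: 0xF0 = 11110000 → 4-byte char (#2). Advance 4.
Byte at offset 7: 0xF0 = 11110000 → 4-byte char (#3). Advance 4.
Byte at offset 11: 0xE0 = 11100000 → 3-byte char (#4). Advance 3.
Byte at offset 14: 0xEF = 11101111 → 3-byte char (#5). Advance 3.
Byte at offset 17: 0xEE = 11101110 → 3-byte char (#6). Advance 3.
Byte at offset 20: 0xD4 = 11010100 → 2-byte char (#7). Advance 2.
Byte at offset 22: 0xCF = 11001111 → 2-byte char (#8). Advance 2.
Byte at offset 24: 0xE1 = 11100001 → 3-byte char (#9). Advance 3.
Reached end at offset 27 after 9 code points.

9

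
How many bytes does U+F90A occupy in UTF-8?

U+F90A = 0xF90A. UTF-8 uses 1 byte below 0x80, 2 below 0x800, 3 below 0x10000, 4 up to 0x10FFFF. 0xF90A is in U+0800–U+FFFF → 3 bytes.

3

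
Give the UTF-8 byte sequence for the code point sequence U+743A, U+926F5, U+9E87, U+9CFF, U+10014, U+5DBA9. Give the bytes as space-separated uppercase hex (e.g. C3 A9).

E7 90 BA F2 92 9B B5 E9 BA 87 E9 B3 BF F0 90 80 94 F1 9D AE A9

U+743A: 3-byte form → E7 90 BA.
U+926F5: 4-byte form → F2 92 9B B5.
U+9E87: 3-byte form → E9 BA 87.
U+9CFF: 3-byte form → E9 B3 BF.
U+10014: 4-byte form → F0 90 80 94.
U+5DBA9: 4-byte form → F1 9D AE A9.
Concatenated (21 bytes): E7 90 BA F2 92 9B B5 E9 BA 87 E9 B3 BF F0 90 80 94 F1 9D AE A9.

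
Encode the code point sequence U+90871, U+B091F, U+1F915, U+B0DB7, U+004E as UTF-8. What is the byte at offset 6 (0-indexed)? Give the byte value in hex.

U+90871 → 4-byte form F2 90 A1 B1 at offsets 0–3.
U+B091F → 4-byte form F2 B0 A4 9F at offsets 4–7.
Offset 6 falls in char 2's range; it's byte 3 of F2 B0 A4 9F = 0xA4.

0xA4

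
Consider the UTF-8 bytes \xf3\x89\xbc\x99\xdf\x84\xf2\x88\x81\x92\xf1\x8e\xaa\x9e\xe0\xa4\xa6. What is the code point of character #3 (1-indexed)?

U+88052

Offset 0: leading byte 0xF3 = 11110011 → 4-byte char #1 = F3 89 BC 99.
Offset 4: leading byte 0xDF = 11011111 → 2-byte char #2 = DF 84.
Offset 6: leading byte 0xF2 = 11110010 → 4-byte char #3 = F2 88 81 92.
Leading byte 0xF2 = 11110010 matches 11110xxx → 4-byte sequence.
Byte 1: 0xF2 = 11110010, payload 010 (3 bits).
Byte 2: 0x88 = 10001000 (10xxxxxx ✓), payload 001000.
Byte 3: 0x81 = 10000001 (10xxxxxx ✓), payload 000001.
Byte 4: 0x92 = 10010010 (10xxxxxx ✓), payload 010010.
Concatenate: 010001000000001010010 = 0x88052 (21 bits → U+88052).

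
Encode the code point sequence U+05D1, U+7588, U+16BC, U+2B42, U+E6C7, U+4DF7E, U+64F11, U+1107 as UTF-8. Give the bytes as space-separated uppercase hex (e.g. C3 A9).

U+05D1: 2-byte form → D7 91.
U+7588: 3-byte form → E7 96 88.
U+16BC: 3-byte form → E1 9A BC.
U+2B42: 3-byte form → E2 AD 82.
U+E6C7: 3-byte form → EE 9B 87.
U+4DF7E: 4-byte form → F1 8D BD BE.
U+64F11: 4-byte form → F1 A4 BC 91.
U+1107: 3-byte form → E1 84 87.
Concatenated (25 bytes): D7 91 E7 96 88 E1 9A BC E2 AD 82 EE 9B 87 F1 8D BD BE F1 A4 BC 91 E1 84 87.

D7 91 E7 96 88 E1 9A BC E2 AD 82 EE 9B 87 F1 8D BD BE F1 A4 BC 91 E1 84 87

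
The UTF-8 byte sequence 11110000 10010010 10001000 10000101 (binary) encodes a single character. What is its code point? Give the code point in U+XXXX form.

Leading byte 0xF0 = 11110000 matches 11110xxx → 4-byte sequence.
Byte 1: 0xF0 = 11110000, payload 000 (3 bits).
Byte 2: 0x92 = 10010010 (10xxxxxx ✓), payload 010010.
Byte 3: 0x88 = 10001000 (10xxxxxx ✓), payload 001000.
Byte 4: 0x85 = 10000101 (10xxxxxx ✓), payload 000101.
Concatenate: 000010010001000000101 = 0x12205 (21 bits → U+12205).

U+12205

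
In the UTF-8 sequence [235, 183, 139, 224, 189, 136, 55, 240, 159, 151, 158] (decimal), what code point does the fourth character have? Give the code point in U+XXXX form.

U+1F5DE

Offset 0: leading byte 0xEB = 11101011 → 3-byte char #1 = EB B7 8B.
Offset 3: leading byte 0xE0 = 11100000 → 3-byte char #2 = E0 BD 88.
Offset 6: leading byte 0x37 = 00110111 → 1-byte char #3 = 37.
Offset 7: leading byte 0xF0 = 11110000 → 4-byte char #4 = F0 9F 97 9E.
Leading byte 0xF0 = 11110000 matches 11110xxx → 4-byte sequence.
Byte 1: 0xF0 = 11110000, payload 000 (3 bits).
Byte 2: 0x9F = 10011111 (10xxxxxx ✓), payload 011111.
Byte 3: 0x97 = 10010111 (10xxxxxx ✓), payload 010111.
Byte 4: 0x9E = 10011110 (10xxxxxx ✓), payload 011110.
Concatenate: 000011111010111011110 = 0x1F5DE (21 bits → U+1F5DE).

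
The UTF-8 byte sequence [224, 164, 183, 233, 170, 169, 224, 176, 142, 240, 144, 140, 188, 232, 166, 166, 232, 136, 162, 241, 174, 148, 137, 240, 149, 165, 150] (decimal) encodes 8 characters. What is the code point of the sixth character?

U+8222

Offset 0: leading byte 0xE0 = 11100000 → 3-byte char #1 = E0 A4 B7.
Offset 3: leading byte 0xE9 = 11101001 → 3-byte char #2 = E9 AA A9.
Offset 6: leading byte 0xE0 = 11100000 → 3-byte char #3 = E0 B0 8E.
Offset 9: leading byte 0xF0 = 11110000 → 4-byte char #4 = F0 90 8C BC.
Offset 13: leading byte 0xE8 = 11101000 → 3-byte char #5 = E8 A6 A6.
Offset 16: leading byte 0xE8 = 11101000 → 3-byte char #6 = E8 88 A2.
Leading byte 0xE8 = 11101000 matches 1110xxxx → 3-byte sequence.
Byte 1: 0xE8 = 11101000, payload 1000 (4 bits).
Byte 2: 0x88 = 10001000 (10xxxxxx ✓), payload 001000.
Byte 3: 0xA2 = 10100010 (10xxxxxx ✓), payload 100010.
Concatenate: 1000001000100010 = 0x8222 (16 bits → U+8222).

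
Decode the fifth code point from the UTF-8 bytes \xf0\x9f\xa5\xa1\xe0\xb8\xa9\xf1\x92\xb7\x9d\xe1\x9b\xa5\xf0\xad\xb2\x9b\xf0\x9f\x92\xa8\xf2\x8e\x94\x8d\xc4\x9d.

U+2DC9B

Offset 0: leading byte 0xF0 = 11110000 → 4-byte char #1 = F0 9F A5 A1.
Offset 4: leading byte 0xE0 = 11100000 → 3-byte char #2 = E0 B8 A9.
Offset 7: leading byte 0xF1 = 11110001 → 4-byte char #3 = F1 92 B7 9D.
Offset 11: leading byte 0xE1 = 11100001 → 3-byte char #4 = E1 9B A5.
Offset 14: leading byte 0xF0 = 11110000 → 4-byte char #5 = F0 AD B2 9B.
Leading byte 0xF0 = 11110000 matches 11110xxx → 4-byte sequence.
Byte 1: 0xF0 = 11110000, payload 000 (3 bits).
Byte 2: 0xAD = 10101101 (10xxxxxx ✓), payload 101101.
Byte 3: 0xB2 = 10110010 (10xxxxxx ✓), payload 110010.
Byte 4: 0x9B = 10011011 (10xxxxxx ✓), payload 011011.
Concatenate: 000101101110010011011 = 0x2DC9B (21 bits → U+2DC9B).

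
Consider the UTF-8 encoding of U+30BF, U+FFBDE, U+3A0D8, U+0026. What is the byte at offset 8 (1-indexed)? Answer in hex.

0xF0

1-indexed offset 8 is 0-indexed offset 7.
U+30BF → 3-byte form E3 82 BF at offsets 0–2.
U+FFBDE → 4-byte form F3 BF AF 9E at offsets 3–6.
U+3A0D8 → 4-byte form F0 BA 83 98 at offsets 7–10.
Offset 7 falls in char 3's range; it's byte 1 of F0 BA 83 98 = 0xF0.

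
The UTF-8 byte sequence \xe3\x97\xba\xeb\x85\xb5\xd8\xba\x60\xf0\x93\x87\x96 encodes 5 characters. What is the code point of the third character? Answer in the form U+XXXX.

U+063A

Offset 0: leading byte 0xE3 = 11100011 → 3-byte char #1 = E3 97 BA.
Offset 3: leading byte 0xEB = 11101011 → 3-byte char #2 = EB 85 B5.
Offset 6: leading byte 0xD8 = 11011000 → 2-byte char #3 = D8 BA.
Leading byte 0xD8 = 11011000 matches 110xxxxx → 2-byte sequence.
Byte 1: 0xD8 = 11011000, payload 11000 (5 bits).
Byte 2: 0xBA = 10111010 (10xxxxxx ✓), payload 111010.
Concatenate: 11000111010 = 0x63A (11 bits → U+063A).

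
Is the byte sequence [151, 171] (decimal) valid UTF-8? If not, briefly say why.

Byte 0x97 = 10010111 has the form 10xxxxxx — a continuation byte — but there is no preceding leading byte.

invalid (continuation byte with no leading byte)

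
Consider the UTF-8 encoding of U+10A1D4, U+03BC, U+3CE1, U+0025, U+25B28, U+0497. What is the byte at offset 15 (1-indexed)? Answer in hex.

1-indexed offset 15 is 0-indexed offset 14.
U+10A1D4 → 4-byte form F4 8A 87 94 at offsets 0–3.
U+03BC → 2-byte form CE BC at offsets 4–5.
U+3CE1 → 3-byte form E3 B3 A1 at offsets 6–8.
U+0025 → 1-byte form 25 at offsets 9–9.
U+25B28 → 4-byte form F0 A5 AC A8 at offsets 10–13.
U+0497 → 2-byte form D2 97 at offsets 14–15.
Offset 14 falls in char 6's range; it's byte 1 of D2 97 = 0xD2.

0xD2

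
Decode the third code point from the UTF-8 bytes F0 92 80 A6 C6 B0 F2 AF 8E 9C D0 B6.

Offset 0: leading byte 0xF0 = 11110000 → 4-byte char #1 = F0 92 80 A6.
Offset 4: leading byte 0xC6 = 11000110 → 2-byte char #2 = C6 B0.
Offset 6: leading byte 0xF2 = 11110010 → 4-byte char #3 = F2 AF 8E 9C.
Leading byte 0xF2 = 11110010 matches 11110xxx → 4-byte sequence.
Byte 1: 0xF2 = 11110010, payload 010 (3 bits).
Byte 2: 0xAF = 10101111 (10xxxxxx ✓), payload 101111.
Byte 3: 0x8E = 10001110 (10xxxxxx ✓), payload 001110.
Byte 4: 0x9C = 10011100 (10xxxxxx ✓), payload 011100.
Concatenate: 010101111001110011100 = 0xAF39C (21 bits → U+AF39C).

U+AF39C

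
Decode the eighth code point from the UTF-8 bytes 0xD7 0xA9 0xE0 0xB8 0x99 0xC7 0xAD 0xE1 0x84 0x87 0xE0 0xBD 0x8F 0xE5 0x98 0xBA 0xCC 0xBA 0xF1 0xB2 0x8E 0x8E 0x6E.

Offset 0: leading byte 0xD7 = 11010111 → 2-byte char #1 = D7 A9.
Offset 2: leading byte 0xE0 = 11100000 → 3-byte char #2 = E0 B8 99.
Offset 5: leading byte 0xC7 = 11000111 → 2-byte char #3 = C7 AD.
Offset 7: leading byte 0xE1 = 11100001 → 3-byte char #4 = E1 84 87.
Offset 10: leading byte 0xE0 = 11100000 → 3-byte char #5 = E0 BD 8F.
Offset 13: leading byte 0xE5 = 11100101 → 3-byte char #6 = E5 98 BA.
Offset 16: leading byte 0xCC = 11001100 → 2-byte char #7 = CC BA.
Offset 18: leading byte 0xF1 = 11110001 → 4-byte char #8 = F1 B2 8E 8E.
Leading byte 0xF1 = 11110001 matches 11110xxx → 4-byte sequence.
Byte 1: 0xF1 = 11110001, payload 001 (3 bits).
Byte 2: 0xB2 = 10110010 (10xxxxxx ✓), payload 110010.
Byte 3: 0x8E = 10001110 (10xxxxxx ✓), payload 001110.
Byte 4: 0x8E = 10001110 (10xxxxxx ✓), payload 001110.
Concatenate: 001110010001110001110 = 0x7238E (21 bits → U+7238E).

U+7238E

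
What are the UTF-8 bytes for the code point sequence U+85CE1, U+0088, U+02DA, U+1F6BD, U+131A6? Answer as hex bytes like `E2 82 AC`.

U+85CE1: 4-byte form → F2 85 B3 A1.
U+0088: 2-byte form → C2 88.
U+02DA: 2-byte form → CB 9A.
U+1F6BD: 4-byte form → F0 9F 9A BD.
U+131A6: 4-byte form → F0 93 86 A6.
Concatenated (16 bytes): F2 85 B3 A1 C2 88 CB 9A F0 9F 9A BD F0 93 86 A6.

F2 85 B3 A1 C2 88 CB 9A F0 9F 9A BD F0 93 86 A6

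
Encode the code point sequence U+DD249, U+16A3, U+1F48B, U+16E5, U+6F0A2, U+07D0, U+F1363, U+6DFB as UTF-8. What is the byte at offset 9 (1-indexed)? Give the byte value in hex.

1-indexed offset 9 is 0-indexed offset 8.
U+DD249 → 4-byte form F3 9D 89 89 at offsets 0–3.
U+16A3 → 3-byte form E1 9A A3 at offsets 4–6.
U+1F48B → 4-byte form F0 9F 92 8B at offsets 7–10.
Offset 8 falls in char 3's range; it's byte 2 of F0 9F 92 8B = 0x9F.

0x9F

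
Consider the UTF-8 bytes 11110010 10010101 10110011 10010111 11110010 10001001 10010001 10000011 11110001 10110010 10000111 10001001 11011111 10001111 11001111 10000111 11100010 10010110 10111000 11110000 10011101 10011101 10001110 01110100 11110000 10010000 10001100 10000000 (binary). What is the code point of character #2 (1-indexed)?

U+89443

Offset 0: leading byte 0xF2 = 11110010 → 4-byte char #1 = F2 95 B3 97.
Offset 4: leading byte 0xF2 = 11110010 → 4-byte char #2 = F2 89 91 83.
Leading byte 0xF2 = 11110010 matches 11110xxx → 4-byte sequence.
Byte 1: 0xF2 = 11110010, payload 010 (3 bits).
Byte 2: 0x89 = 10001001 (10xxxxxx ✓), payload 001001.
Byte 3: 0x91 = 10010001 (10xxxxxx ✓), payload 010001.
Byte 4: 0x83 = 10000011 (10xxxxxx ✓), payload 000011.
Concatenate: 010001001010001000011 = 0x89443 (21 bits → U+89443).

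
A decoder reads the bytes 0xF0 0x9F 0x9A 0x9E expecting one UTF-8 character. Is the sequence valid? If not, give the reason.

Leading byte 0xF0 = 11110000 → 4-byte form.
Continuation bytes 0x9F=10011111, 0x9A=10011010, 0x9E=10011110 all match 10xxxxxx.
Decoded value 0x1F69E is ≥ 0x10000 (shortest form) and not a surrogate.

valid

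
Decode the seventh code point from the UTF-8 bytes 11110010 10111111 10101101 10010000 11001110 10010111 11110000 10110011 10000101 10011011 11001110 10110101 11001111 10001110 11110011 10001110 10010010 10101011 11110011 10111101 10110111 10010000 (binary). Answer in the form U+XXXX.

Offset 0: leading byte 0xF2 = 11110010 → 4-byte char #1 = F2 BF AD 90.
Offset 4: leading byte 0xCE = 11001110 → 2-byte char #2 = CE 97.
Offset 6: leading byte 0xF0 = 11110000 → 4-byte char #3 = F0 B3 85 9B.
Offset 10: leading byte 0xCE = 11001110 → 2-byte char #4 = CE B5.
Offset 12: leading byte 0xCF = 11001111 → 2-byte char #5 = CF 8E.
Offset 14: leading byte 0xF3 = 11110011 → 4-byte char #6 = F3 8E 92 AB.
Offset 18: leading byte 0xF3 = 11110011 → 4-byte char #7 = F3 BD B7 90.
Leading byte 0xF3 = 11110011 matches 11110xxx → 4-byte sequence.
Byte 1: 0xF3 = 11110011, payload 011 (3 bits).
Byte 2: 0xBD = 10111101 (10xxxxxx ✓), payload 111101.
Byte 3: 0xB7 = 10110111 (10xxxxxx ✓), payload 110111.
Byte 4: 0x90 = 10010000 (10xxxxxx ✓), payload 010000.
Concatenate: 011111101110111010000 = 0xFDDD0 (21 bits → U+FDDD0).

U+FDDD0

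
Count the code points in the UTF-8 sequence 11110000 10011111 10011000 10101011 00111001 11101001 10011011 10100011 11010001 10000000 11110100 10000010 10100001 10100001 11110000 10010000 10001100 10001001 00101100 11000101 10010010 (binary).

Byte at offset 0: 0xF0 = 11110000 → 4-byte char (#1). Advance 4.
Byte at offset 4: 0x39 = 00111001 → 1-byte char (#2). Advance 1.
Byte at offset 5: 0xE9 = 11101001 → 3-byte char (#3). Advance 3.
Byte at offset 8: 0xD1 = 11010001 → 2-byte char (#4). Advance 2.
Byte at offset 10: 0xF4 = 11110100 → 4-byte char (#5). Advance 4.
Byte at offset 14: 0xF0 = 11110000 → 4-byte char (#6). Advance 4.
Byte at offset 18: 0x2C = 00101100 → 1-byte char (#7). Advance 1.
Byte at offset 19: 0xC5 = 11000101 → 2-byte char (#8). Advance 2.
Reached end at offset 21 after 8 code points.

8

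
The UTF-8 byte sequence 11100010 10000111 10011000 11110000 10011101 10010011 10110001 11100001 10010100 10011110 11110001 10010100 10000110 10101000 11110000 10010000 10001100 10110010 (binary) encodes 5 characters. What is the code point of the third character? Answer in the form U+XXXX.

Offset 0: leading byte 0xE2 = 11100010 → 3-byte char #1 = E2 87 98.
Offset 3: leading byte 0xF0 = 11110000 → 4-byte char #2 = F0 9D 93 B1.
Offset 7: leading byte 0xE1 = 11100001 → 3-byte char #3 = E1 94 9E.
Leading byte 0xE1 = 11100001 matches 1110xxxx → 3-byte sequence.
Byte 1: 0xE1 = 11100001, payload 0001 (4 bits).
Byte 2: 0x94 = 10010100 (10xxxxxx ✓), payload 010100.
Byte 3: 0x9E = 10011110 (10xxxxxx ✓), payload 011110.
Concatenate: 0001010100011110 = 0x151E (16 bits → U+151E).

U+151E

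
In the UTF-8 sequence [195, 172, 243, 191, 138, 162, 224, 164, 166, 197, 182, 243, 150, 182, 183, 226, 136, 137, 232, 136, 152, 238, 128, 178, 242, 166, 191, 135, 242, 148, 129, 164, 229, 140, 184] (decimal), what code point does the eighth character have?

Offset 0: leading byte 0xC3 = 11000011 → 2-byte char #1 = C3 AC.
Offset 2: leading byte 0xF3 = 11110011 → 4-byte char #2 = F3 BF 8A A2.
Offset 6: leading byte 0xE0 = 11100000 → 3-byte char #3 = E0 A4 A6.
Offset 9: leading byte 0xC5 = 11000101 → 2-byte char #4 = C5 B6.
Offset 11: leading byte 0xF3 = 11110011 → 4-byte char #5 = F3 96 B6 B7.
Offset 15: leading byte 0xE2 = 11100010 → 3-byte char #6 = E2 88 89.
Offset 18: leading byte 0xE8 = 11101000 → 3-byte char #7 = E8 88 98.
Offset 21: leading byte 0xEE = 11101110 → 3-byte char #8 = EE 80 B2.
Leading byte 0xEE = 11101110 matches 1110xxxx → 3-byte sequence.
Byte 1: 0xEE = 11101110, payload 1110 (4 bits).
Byte 2: 0x80 = 10000000 (10xxxxxx ✓), payload 000000.
Byte 3: 0xB2 = 10110010 (10xxxxxx ✓), payload 110010.
Concatenate: 1110000000110010 = 0xE032 (16 bits → U+E032).

U+E032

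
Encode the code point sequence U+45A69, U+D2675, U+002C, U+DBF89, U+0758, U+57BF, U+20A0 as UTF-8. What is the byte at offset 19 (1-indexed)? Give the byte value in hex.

0xE2

1-indexed offset 19 is 0-indexed offset 18.
U+45A69 → 4-byte form F1 85 A9 A9 at offsets 0–3.
U+D2675 → 4-byte form F3 92 99 B5 at offsets 4–7.
U+002C → 1-byte form 2C at offsets 8–8.
U+DBF89 → 4-byte form F3 9B BE 89 at offsets 9–12.
U+0758 → 2-byte form DD 98 at offsets 13–14.
U+57BF → 3-byte form E5 9E BF at offsets 15–17.
U+20A0 → 3-byte form E2 82 A0 at offsets 18–20.
Offset 18 falls in char 7's range; it's byte 1 of E2 82 A0 = 0xE2.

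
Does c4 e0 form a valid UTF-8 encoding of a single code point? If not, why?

Leading byte 0xC4 = 11000100 → 2-byte form.
Byte 2 is 0xE0 = 11100000, which is not 10xxxxxx — expected a continuation byte.

invalid (non-continuation byte where continuation expected)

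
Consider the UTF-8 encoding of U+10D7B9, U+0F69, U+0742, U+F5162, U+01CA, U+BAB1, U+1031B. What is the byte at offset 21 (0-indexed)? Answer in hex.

U+10D7B9 → 4-byte form F4 8D 9E B9 at offsets 0–3.
U+0F69 → 3-byte form E0 BD A9 at offsets 4–6.
U+0742 → 2-byte form DD 82 at offsets 7–8.
U+F5162 → 4-byte form F3 B5 85 A2 at offsets 9–12.
U+01CA → 2-byte form C7 8A at offsets 13–14.
U+BAB1 → 3-byte form EB AA B1 at offsets 15–17.
U+1031B → 4-byte form F0 90 8C 9B at offsets 18–21.
Offset 21 falls in char 7's range; it's byte 4 of F0 90 8C 9B = 0x9B.

0x9B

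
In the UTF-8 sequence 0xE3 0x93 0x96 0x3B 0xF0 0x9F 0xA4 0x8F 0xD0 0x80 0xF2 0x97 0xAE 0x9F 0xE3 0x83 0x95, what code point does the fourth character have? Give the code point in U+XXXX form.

Offset 0: leading byte 0xE3 = 11100011 → 3-byte char #1 = E3 93 96.
Offset 3: leading byte 0x3B = 00111011 → 1-byte char #2 = 3B.
Offset 4: leading byte 0xF0 = 11110000 → 4-byte char #3 = F0 9F A4 8F.
Offset 8: leading byte 0xD0 = 11010000 → 2-byte char #4 = D0 80.
Leading byte 0xD0 = 11010000 matches 110xxxxx → 2-byte sequence.
Byte 1: 0xD0 = 11010000, payload 10000 (5 bits).
Byte 2: 0x80 = 10000000 (10xxxxxx ✓), payload 000000.
Concatenate: 10000000000 = 0x400 (11 bits → U+0400).

U+0400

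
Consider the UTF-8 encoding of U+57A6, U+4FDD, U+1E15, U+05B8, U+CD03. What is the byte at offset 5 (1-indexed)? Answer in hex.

0xBF

1-indexed offset 5 is 0-indexed offset 4.
U+57A6 → 3-byte form E5 9E A6 at offsets 0–2.
U+4FDD → 3-byte form E4 BF 9D at offsets 3–5.
Offset 4 falls in char 2's range; it's byte 2 of E4 BF 9D = 0xBF.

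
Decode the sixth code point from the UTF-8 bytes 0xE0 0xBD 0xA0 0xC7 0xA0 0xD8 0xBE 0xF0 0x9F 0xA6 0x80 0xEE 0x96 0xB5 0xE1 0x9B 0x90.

Offset 0: leading byte 0xE0 = 11100000 → 3-byte char #1 = E0 BD A0.
Offset 3: leading byte 0xC7 = 11000111 → 2-byte char #2 = C7 A0.
Offset 5: leading byte 0xD8 = 11011000 → 2-byte char #3 = D8 BE.
Offset 7: leading byte 0xF0 = 11110000 → 4-byte char #4 = F0 9F A6 80.
Offset 11: leading byte 0xEE = 11101110 → 3-byte char #5 = EE 96 B5.
Offset 14: leading byte 0xE1 = 11100001 → 3-byte char #6 = E1 9B 90.
Leading byte 0xE1 = 11100001 matches 1110xxxx → 3-byte sequence.
Byte 1: 0xE1 = 11100001, payload 0001 (4 bits).
Byte 2: 0x9B = 10011011 (10xxxxxx ✓), payload 011011.
Byte 3: 0x90 = 10010000 (10xxxxxx ✓), payload 010000.
Concatenate: 0001011011010000 = 0x16D0 (16 bits → U+16D0).

U+16D0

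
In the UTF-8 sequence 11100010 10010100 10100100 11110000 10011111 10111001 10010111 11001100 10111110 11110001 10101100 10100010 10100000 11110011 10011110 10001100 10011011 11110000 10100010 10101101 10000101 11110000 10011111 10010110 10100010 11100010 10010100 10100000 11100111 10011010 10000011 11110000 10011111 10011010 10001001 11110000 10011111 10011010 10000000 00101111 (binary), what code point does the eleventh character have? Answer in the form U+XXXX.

Offset 0: leading byte 0xE2 = 11100010 → 3-byte char #1 = E2 94 A4.
Offset 3: leading byte 0xF0 = 11110000 → 4-byte char #2 = F0 9F B9 97.
Offset 7: leading byte 0xCC = 11001100 → 2-byte char #3 = CC BE.
Offset 9: leading byte 0xF1 = 11110001 → 4-byte char #4 = F1 AC A2 A0.
Offset 13: leading byte 0xF3 = 11110011 → 4-byte char #5 = F3 9E 8C 9B.
Offset 17: leading byte 0xF0 = 11110000 → 4-byte char #6 = F0 A2 AD 85.
Offset 21: leading byte 0xF0 = 11110000 → 4-byte char #7 = F0 9F 96 A2.
Offset 25: leading byte 0xE2 = 11100010 → 3-byte char #8 = E2 94 A0.
Offset 28: leading byte 0xE7 = 11100111 → 3-byte char #9 = E7 9A 83.
Offset 31: leading byte 0xF0 = 11110000 → 4-byte char #10 = F0 9F 9A 89.
Offset 35: leading byte 0xF0 = 11110000 → 4-byte char #11 = F0 9F 9A 80.
Leading byte 0xF0 = 11110000 matches 11110xxx → 4-byte sequence.
Byte 1: 0xF0 = 11110000, payload 000 (3 bits).
Byte 2: 0x9F = 10011111 (10xxxxxx ✓), payload 011111.
Byte 3: 0x9A = 10011010 (10xxxxxx ✓), payload 011010.
Byte 4: 0x80 = 10000000 (10xxxxxx ✓), payload 000000.
Concatenate: 000011111011010000000 = 0x1F680 (21 bits → U+1F680).

U+1F680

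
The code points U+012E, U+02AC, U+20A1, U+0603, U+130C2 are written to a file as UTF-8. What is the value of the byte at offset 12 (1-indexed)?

0x83

1-indexed offset 12 is 0-indexed offset 11.
U+012E → 2-byte form C4 AE at offsets 0–1.
U+02AC → 2-byte form CA AC at offsets 2–3.
U+20A1 → 3-byte form E2 82 A1 at offsets 4–6.
U+0603 → 2-byte form D8 83 at offsets 7–8.
U+130C2 → 4-byte form F0 93 83 82 at offsets 9–12.
Offset 11 falls in char 5's range; it's byte 3 of F0 93 83 82 = 0x83.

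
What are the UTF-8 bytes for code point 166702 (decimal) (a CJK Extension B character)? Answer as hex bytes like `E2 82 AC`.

U+28B2E = 0x28B2E = 166702 decimal. In range U+10000–U+10FFFF → 4-byte form: 11110xxx 10xxxxxx 10xxxxxx 10xxxxxx.
Binary (21 bits): 000101000101100101110.
Split 3+6+6+6: 000 | 101000 | 101100 | 101110.
Byte 1: 11110000 = 0xF0.
Byte 2: 10101000 = 0xA8.
Byte 3: 10101100 = 0xAC.
Byte 4: 10101110 = 0xAE.

F0 A8 AC AE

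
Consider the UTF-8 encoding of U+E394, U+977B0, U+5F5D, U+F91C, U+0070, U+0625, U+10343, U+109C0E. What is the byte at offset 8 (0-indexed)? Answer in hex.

U+E394 → 3-byte form EE 8E 94 at offsets 0–2.
U+977B0 → 4-byte form F2 97 9E B0 at offsets 3–6.
U+5F5D → 3-byte form E5 BD 9D at offsets 7–9.
Offset 8 falls in char 3's range; it's byte 2 of E5 BD 9D = 0xBD.

0xBD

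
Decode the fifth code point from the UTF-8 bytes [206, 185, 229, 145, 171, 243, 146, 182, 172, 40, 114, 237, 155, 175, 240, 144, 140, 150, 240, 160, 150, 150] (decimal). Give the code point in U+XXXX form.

Offset 0: leading byte 0xCE = 11001110 → 2-byte char #1 = CE B9.
Offset 2: leading byte 0xE5 = 11100101 → 3-byte char #2 = E5 91 AB.
Offset 5: leading byte 0xF3 = 11110011 → 4-byte char #3 = F3 92 B6 AC.
Offset 9: leading byte 0x28 = 00101000 → 1-byte char #4 = 28.
Offset 10: leading byte 0x72 = 01110010 → 1-byte char #5 = 72.
Leading byte 0x72 = 01110010 matches 0xxxxxxx → 1-byte sequence.
Byte 1: 0x72 = 01110010, payload 1110010 (7 bits).
Concatenate: 1110010 = 0x72 (7 bits → U+0072).

U+0072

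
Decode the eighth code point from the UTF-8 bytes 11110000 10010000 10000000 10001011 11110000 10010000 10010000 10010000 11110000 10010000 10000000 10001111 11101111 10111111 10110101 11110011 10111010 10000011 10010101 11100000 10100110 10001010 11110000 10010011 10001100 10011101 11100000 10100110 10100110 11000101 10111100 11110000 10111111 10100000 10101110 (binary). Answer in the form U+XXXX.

Offset 0: leading byte 0xF0 = 11110000 → 4-byte char #1 = F0 90 80 8B.
Offset 4: leading byte 0xF0 = 11110000 → 4-byte char #2 = F0 90 90 90.
Offset 8: leading byte 0xF0 = 11110000 → 4-byte char #3 = F0 90 80 8F.
Offset 12: leading byte 0xEF = 11101111 → 3-byte char #4 = EF BF B5.
Offset 15: leading byte 0xF3 = 11110011 → 4-byte char #5 = F3 BA 83 95.
Offset 19: leading byte 0xE0 = 11100000 → 3-byte char #6 = E0 A6 8A.
Offset 22: leading byte 0xF0 = 11110000 → 4-byte char #7 = F0 93 8C 9D.
Offset 26: leading byte 0xE0 = 11100000 → 3-byte char #8 = E0 A6 A6.
Leading byte 0xE0 = 11100000 matches 1110xxxx → 3-byte sequence.
Byte 1: 0xE0 = 11100000, payload 0000 (4 bits).
Byte 2: 0xA6 = 10100110 (10xxxxxx ✓), payload 100110.
Byte 3: 0xA6 = 10100110 (10xxxxxx ✓), payload 100110.
Concatenate: 0000100110100110 = 0x9A6 (16 bits → U+09A6).

U+09A6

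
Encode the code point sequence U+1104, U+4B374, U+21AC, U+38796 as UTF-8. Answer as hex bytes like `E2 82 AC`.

U+1104: 3-byte form → E1 84 84.
U+4B374: 4-byte form → F1 8B 8D B4.
U+21AC: 3-byte form → E2 86 AC.
U+38796: 4-byte form → F0 B8 9E 96.
Concatenated (14 bytes): E1 84 84 F1 8B 8D B4 E2 86 AC F0 B8 9E 96.

E1 84 84 F1 8B 8D B4 E2 86 AC F0 B8 9E 96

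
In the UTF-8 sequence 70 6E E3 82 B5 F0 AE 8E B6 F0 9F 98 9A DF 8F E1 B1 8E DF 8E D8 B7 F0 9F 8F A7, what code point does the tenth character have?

U+1F3E7

Offset 0: leading byte 0x70 = 01110000 → 1-byte char #1 = 70.
Offset 1: leading byte 0x6E = 01101110 → 1-byte char #2 = 6E.
Offset 2: leading byte 0xE3 = 11100011 → 3-byte char #3 = E3 82 B5.
Offset 5: leading byte 0xF0 = 11110000 → 4-byte char #4 = F0 AE 8E B6.
Offset 9: leading byte 0xF0 = 11110000 → 4-byte char #5 = F0 9F 98 9A.
Offset 13: leading byte 0xDF = 11011111 → 2-byte char #6 = DF 8F.
Offset 15: leading byte 0xE1 = 11100001 → 3-byte char #7 = E1 B1 8E.
Offset 18: leading byte 0xDF = 11011111 → 2-byte char #8 = DF 8E.
Offset 20: leading byte 0xD8 = 11011000 → 2-byte char #9 = D8 B7.
Offset 22: leading byte 0xF0 = 11110000 → 4-byte char #10 = F0 9F 8F A7.
Leading byte 0xF0 = 11110000 matches 11110xxx → 4-byte sequence.
Byte 1: 0xF0 = 11110000, payload 000 (3 bits).
Byte 2: 0x9F = 10011111 (10xxxxxx ✓), payload 011111.
Byte 3: 0x8F = 10001111 (10xxxxxx ✓), payload 001111.
Byte 4: 0xA7 = 10100111 (10xxxxxx ✓), payload 100111.
Concatenate: 000011111001111100111 = 0x1F3E7 (21 bits → U+1F3E7).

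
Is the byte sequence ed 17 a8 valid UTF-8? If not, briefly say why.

invalid (non-continuation byte where continuation expected)

Leading byte 0xED = 11101101 → 3-byte form.
Byte 2 is 0x17 = 00010111, which is not 10xxxxxx — expected a continuation byte.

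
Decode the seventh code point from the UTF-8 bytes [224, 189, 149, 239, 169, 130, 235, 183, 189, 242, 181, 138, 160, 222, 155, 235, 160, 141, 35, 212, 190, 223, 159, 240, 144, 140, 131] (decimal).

U+0023

Offset 0: leading byte 0xE0 = 11100000 → 3-byte char #1 = E0 BD 95.
Offset 3: leading byte 0xEF = 11101111 → 3-byte char #2 = EF A9 82.
Offset 6: leading byte 0xEB = 11101011 → 3-byte char #3 = EB B7 BD.
Offset 9: leading byte 0xF2 = 11110010 → 4-byte char #4 = F2 B5 8A A0.
Offset 13: leading byte 0xDE = 11011110 → 2-byte char #5 = DE 9B.
Offset 15: leading byte 0xEB = 11101011 → 3-byte char #6 = EB A0 8D.
Offset 18: leading byte 0x23 = 00100011 → 1-byte char #7 = 23.
Leading byte 0x23 = 00100011 matches 0xxxxxxx → 1-byte sequence.
Byte 1: 0x23 = 00100011, payload 0100011 (7 bits).
Concatenate: 0100011 = 0x23 (7 bits → U+0023).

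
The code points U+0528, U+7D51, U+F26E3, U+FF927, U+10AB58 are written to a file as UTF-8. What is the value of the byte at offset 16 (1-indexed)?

0xAD

1-indexed offset 16 is 0-indexed offset 15.
U+0528 → 2-byte form D4 A8 at offsets 0–1.
U+7D51 → 3-byte form E7 B5 91 at offsets 2–4.
U+F26E3 → 4-byte form F3 B2 9B A3 at offsets 5–8.
U+FF927 → 4-byte form F3 BF A4 A7 at offsets 9–12.
U+10AB58 → 4-byte form F4 8A AD 98 at offsets 13–16.
Offset 15 falls in char 5's range; it's byte 3 of F4 8A AD 98 = 0xAD.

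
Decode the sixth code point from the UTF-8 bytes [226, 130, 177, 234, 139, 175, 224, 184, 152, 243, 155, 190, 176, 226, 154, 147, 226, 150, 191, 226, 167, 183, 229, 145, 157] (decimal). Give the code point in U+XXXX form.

U+25BF

Offset 0: leading byte 0xE2 = 11100010 → 3-byte char #1 = E2 82 B1.
Offset 3: leading byte 0xEA = 11101010 → 3-byte char #2 = EA 8B AF.
Offset 6: leading byte 0xE0 = 11100000 → 3-byte char #3 = E0 B8 98.
Offset 9: leading byte 0xF3 = 11110011 → 4-byte char #4 = F3 9B BE B0.
Offset 13: leading byte 0xE2 = 11100010 → 3-byte char #5 = E2 9A 93.
Offset 16: leading byte 0xE2 = 11100010 → 3-byte char #6 = E2 96 BF.
Leading byte 0xE2 = 11100010 matches 1110xxxx → 3-byte sequence.
Byte 1: 0xE2 = 11100010, payload 0010 (4 bits).
Byte 2: 0x96 = 10010110 (10xxxxxx ✓), payload 010110.
Byte 3: 0xBF = 10111111 (10xxxxxx ✓), payload 111111.
Concatenate: 0010010110111111 = 0x25BF (16 bits → U+25BF).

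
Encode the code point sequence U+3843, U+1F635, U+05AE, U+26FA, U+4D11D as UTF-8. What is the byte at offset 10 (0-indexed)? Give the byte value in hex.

0x9B

U+3843 → 3-byte form E3 A1 83 at offsets 0–2.
U+1F635 → 4-byte form F0 9F 98 B5 at offsets 3–6.
U+05AE → 2-byte form D6 AE at offsets 7–8.
U+26FA → 3-byte form E2 9B BA at offsets 9–11.
Offset 10 falls in char 4's range; it's byte 2 of E2 9B BA = 0x9B.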